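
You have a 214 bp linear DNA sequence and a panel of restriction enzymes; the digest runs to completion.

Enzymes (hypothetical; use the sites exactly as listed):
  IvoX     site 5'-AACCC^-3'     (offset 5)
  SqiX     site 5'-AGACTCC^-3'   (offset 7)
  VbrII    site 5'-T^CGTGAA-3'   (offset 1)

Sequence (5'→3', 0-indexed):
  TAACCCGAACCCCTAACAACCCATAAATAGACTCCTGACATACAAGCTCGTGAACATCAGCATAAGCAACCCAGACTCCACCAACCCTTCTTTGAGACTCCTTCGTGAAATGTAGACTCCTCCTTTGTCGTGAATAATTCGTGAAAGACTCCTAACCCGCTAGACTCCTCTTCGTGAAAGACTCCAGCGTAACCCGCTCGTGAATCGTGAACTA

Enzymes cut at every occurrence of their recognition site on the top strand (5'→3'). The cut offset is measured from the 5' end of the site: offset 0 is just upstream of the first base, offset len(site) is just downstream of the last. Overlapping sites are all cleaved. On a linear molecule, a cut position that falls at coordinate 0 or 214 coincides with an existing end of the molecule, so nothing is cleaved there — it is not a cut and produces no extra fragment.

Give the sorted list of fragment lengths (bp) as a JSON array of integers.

[2,3,4,6,6,6,7,7,8,8,9,10,10,10,11,13,13,13,13,14,17,24]

Per-enzyme occurrences:
  IvoX AACCC/5: at [1, 7, 17, 67, 82, 153, 190] ⇒ [6, 12, 22, 72, 87, 158, 195]
  SqiX AGACTCC/7: at [28, 72, 94, 113, 145, 161, 178] ⇒ [35, 79, 101, 120, 152, 168, 185]
  VbrII TCGTGAA/1: at [47, 102, 127, 138, 171, 197, 204] ⇒ [48, 103, 128, 139, 172, 198, 205]

All cut coordinates (distinct, sorted): [6, 12, 22, 35, 48, 72, 79, 87, 101, 103, 120, 128, 139, 152, 158, 168, 172, 185, 195, 198, 205]

Fragments:
  [0,6): 6 bp
  [6,12): 6 bp
  [12,22): 10 bp
  [22,35): 13 bp
  [35,48): 13 bp
  [48,72): 24 bp
  [72,79): 7 bp
  [79,87): 8 bp
  [87,101): 14 bp
  [101,103): 2 bp
  [103,120): 17 bp
  [120,128): 8 bp
  [128,139): 11 bp
  [139,152): 13 bp
  [152,158): 6 bp
  [158,168): 10 bp
  [168,172): 4 bp
  [172,185): 13 bp
  [185,195): 10 bp
  [195,198): 3 bp
  [198,205): 7 bp
  [205,214): 9 bp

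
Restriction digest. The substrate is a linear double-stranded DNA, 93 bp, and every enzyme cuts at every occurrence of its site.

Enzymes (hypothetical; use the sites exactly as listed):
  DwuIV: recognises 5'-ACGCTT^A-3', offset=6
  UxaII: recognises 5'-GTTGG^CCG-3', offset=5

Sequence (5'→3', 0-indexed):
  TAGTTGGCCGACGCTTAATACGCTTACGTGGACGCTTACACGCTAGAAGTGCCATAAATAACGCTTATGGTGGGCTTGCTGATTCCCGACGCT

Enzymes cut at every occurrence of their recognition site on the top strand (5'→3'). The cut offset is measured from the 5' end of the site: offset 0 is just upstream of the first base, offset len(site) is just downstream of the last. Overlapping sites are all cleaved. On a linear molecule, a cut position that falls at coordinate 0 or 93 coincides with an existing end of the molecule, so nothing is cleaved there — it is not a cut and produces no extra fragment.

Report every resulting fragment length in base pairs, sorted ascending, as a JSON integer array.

Site scan:
  DwuIV ACGCTTA/6: at [10, 19, 31, 60] ⇒ [16, 25, 37, 66]
  UxaII GTTGGCCG/5: at [2] ⇒ [7]

Pooled cuts: [7, 16, 25, 37, 66]

Fragments:
  [0,7): 7 bp
  [7,16): 9 bp
  [16,25): 9 bp
  [25,37): 12 bp
  [37,66): 29 bp
  [66,93): 27 bp

[7,9,9,12,27,29]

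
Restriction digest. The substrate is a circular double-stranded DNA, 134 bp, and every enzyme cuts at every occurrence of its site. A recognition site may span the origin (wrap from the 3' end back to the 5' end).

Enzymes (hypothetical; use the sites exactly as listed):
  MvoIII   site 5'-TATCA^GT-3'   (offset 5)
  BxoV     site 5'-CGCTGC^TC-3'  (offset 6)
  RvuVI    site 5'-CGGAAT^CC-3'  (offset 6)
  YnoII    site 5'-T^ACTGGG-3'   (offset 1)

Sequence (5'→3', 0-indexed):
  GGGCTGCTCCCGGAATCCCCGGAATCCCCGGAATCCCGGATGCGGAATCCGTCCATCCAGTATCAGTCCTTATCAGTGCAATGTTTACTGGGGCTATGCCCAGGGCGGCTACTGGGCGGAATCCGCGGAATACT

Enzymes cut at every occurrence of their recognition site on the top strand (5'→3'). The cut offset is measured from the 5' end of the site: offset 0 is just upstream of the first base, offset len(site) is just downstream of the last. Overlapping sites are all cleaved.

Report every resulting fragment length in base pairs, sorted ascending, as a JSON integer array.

Per-enzyme occurrences:
  MvoIII TATCAGT/5: at [60, 70] ⇒ [65, 75]
  BxoV (CGCTGCTC, off=6): no sites
  RvuVI CGGAATCC/6: at [10, 19, 28, 42, 116] ⇒ [16, 25, 34, 48, 122]
  YnoII TACTGGG/1: at [85, 109, 130] ⇒ [86, 110, 131]

All cut coordinates (distinct, sorted): [16, 25, 34, 48, 65, 75, 86, 110, 122, 131]

Fragment lengths:
  16→25: 9 bp
  25→34: 9 bp
  34→48: 14 bp
  48→65: 17 bp
  65→75: 10 bp
  75→86: 11 bp
  86→110: 24 bp
  110→122: 12 bp
  122→131: 9 bp
  131→16 (wrap): 134-131+16 = 19 bp

[9,9,9,10,11,12,14,17,19,24]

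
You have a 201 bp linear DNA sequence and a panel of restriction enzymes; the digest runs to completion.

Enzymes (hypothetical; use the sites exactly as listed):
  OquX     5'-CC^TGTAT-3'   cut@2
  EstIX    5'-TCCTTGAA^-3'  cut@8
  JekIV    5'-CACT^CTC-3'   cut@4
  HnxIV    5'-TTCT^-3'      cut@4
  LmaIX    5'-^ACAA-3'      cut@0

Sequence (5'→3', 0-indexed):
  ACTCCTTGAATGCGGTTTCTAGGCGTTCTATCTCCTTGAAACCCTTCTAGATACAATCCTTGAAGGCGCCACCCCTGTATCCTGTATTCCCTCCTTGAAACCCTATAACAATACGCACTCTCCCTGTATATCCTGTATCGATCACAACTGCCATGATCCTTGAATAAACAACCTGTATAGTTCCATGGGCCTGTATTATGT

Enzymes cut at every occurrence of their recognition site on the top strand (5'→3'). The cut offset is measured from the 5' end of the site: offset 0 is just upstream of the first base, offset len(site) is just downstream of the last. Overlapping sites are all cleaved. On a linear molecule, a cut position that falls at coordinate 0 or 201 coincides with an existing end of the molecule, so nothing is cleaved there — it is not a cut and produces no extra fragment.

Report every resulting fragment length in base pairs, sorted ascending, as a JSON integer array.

[3,4,5,6,7,8,8,9,9,10,10,10,10,11,11,12,12,17,18,21]

Per-enzyme occurrences:
  OquX CCTGTAT/2: at [73, 80, 122, 131, 171, 189] ⇒ [75, 82, 124, 133, 173, 191]
  EstIX TCCTTGAA/8: at [2, 32, 56, 91, 156] ⇒ [10, 40, 64, 99, 164]
  JekIV CACTCTC/4: at [115] ⇒ [119]
  HnxIV TTCT/4: at [16, 25, 44] ⇒ [20, 29, 48]
  LmaIX ACAA/0: at [52, 107, 143, 167] ⇒ [52, 107, 143, 167]

All cut coordinates (distinct, sorted): [10, 20, 29, 40, 48, 52, 64, 75, 82, 99, 107, 119, 124, 133, 143, 164, 167, 173, 191]

Fragment lengths:
  [0,10): 10 bp
  [10,20): 10 bp
  [20,29): 9 bp
  [29,40): 11 bp
  [40,48): 8 bp
  [48,52): 4 bp
  [52,64): 12 bp
  [64,75): 11 bp
  [75,82): 7 bp
  [82,99): 17 bp
  [99,107): 8 bp
  [107,119): 12 bp
  [119,124): 5 bp
  [124,133): 9 bp
  [133,143): 10 bp
  [143,164): 21 bp
  [164,167): 3 bp
  [167,173): 6 bp
  [173,191): 18 bp
  [191,201): 10 bp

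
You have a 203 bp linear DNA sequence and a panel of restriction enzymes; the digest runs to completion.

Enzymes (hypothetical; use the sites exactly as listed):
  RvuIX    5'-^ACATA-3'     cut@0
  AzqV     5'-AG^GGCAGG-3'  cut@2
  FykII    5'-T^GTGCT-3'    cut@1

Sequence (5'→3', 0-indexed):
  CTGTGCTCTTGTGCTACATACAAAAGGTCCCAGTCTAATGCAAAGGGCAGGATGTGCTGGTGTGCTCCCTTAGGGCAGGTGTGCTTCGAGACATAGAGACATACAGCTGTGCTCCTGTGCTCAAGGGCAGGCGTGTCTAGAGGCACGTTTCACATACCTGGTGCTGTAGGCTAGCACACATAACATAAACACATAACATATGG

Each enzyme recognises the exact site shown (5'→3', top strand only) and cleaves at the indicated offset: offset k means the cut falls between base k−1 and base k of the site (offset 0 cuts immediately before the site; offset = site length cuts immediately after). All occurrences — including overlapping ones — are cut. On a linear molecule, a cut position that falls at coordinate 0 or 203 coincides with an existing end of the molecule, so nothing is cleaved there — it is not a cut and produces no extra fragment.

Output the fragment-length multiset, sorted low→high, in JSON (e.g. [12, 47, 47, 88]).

[2,5,5,5,7,8,8,8,8,8,8,8,9,10,10,12,26,26,30]

Per-enzyme occurrences:
  RvuIX (ACATA, off=0): starts [15, 90, 98, 151, 177, 182, 190, 195] → cuts [15, 90, 98, 151, 177, 182, 190, 195]
  AzqV (AGGGCAGG, off=2): starts [43, 71, 123] → cuts [45, 73, 125]
  FykII (TGTGCT, off=1): starts [1, 9, 52, 60, 79, 107, 115] → cuts [2, 10, 53, 61, 80, 108, 116]

All cut coordinates (distinct, sorted): [2, 10, 15, 45, 53, 61, 73, 80, 90, 98, 108, 116, 125, 151, 177, 182, 190, 195]

Fragments:
  [0,2): 2 bp
  [2,10): 8 bp
  [10,15): 5 bp
  [15,45): 30 bp
  [45,53): 8 bp
  [53,61): 8 bp
  [61,73): 12 bp
  [73,80): 7 bp
  [80,90): 10 bp
  [90,98): 8 bp
  [98,108): 10 bp
  [108,116): 8 bp
  [116,125): 9 bp
  [125,151): 26 bp
  [151,177): 26 bp
  [177,182): 5 bp
  [182,190): 8 bp
  [190,195): 5 bp
  [195,203): 8 bp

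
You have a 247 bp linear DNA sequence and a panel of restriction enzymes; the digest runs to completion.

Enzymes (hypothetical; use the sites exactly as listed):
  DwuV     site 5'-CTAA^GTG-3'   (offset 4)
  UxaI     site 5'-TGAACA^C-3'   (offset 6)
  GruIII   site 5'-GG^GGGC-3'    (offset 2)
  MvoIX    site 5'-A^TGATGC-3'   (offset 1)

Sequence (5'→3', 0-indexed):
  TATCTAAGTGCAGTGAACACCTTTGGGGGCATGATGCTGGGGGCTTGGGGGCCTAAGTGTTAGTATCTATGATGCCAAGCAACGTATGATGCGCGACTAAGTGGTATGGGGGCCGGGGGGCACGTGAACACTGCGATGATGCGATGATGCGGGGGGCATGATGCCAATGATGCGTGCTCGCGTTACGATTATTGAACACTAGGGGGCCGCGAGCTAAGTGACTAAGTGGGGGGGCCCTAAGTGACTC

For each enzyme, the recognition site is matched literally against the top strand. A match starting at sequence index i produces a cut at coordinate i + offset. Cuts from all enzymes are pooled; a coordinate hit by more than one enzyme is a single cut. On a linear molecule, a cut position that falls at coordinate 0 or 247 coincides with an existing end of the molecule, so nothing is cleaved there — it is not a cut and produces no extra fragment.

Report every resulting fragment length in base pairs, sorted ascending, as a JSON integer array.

[5,5,5,6,6,7,7,7,8,8,8,8,8,9,9,9,9,9,12,13,13,14,14,17,31]

Per-enzyme occurrences:
  DwuV (CTAAGTG, off=4): starts [3, 52, 96, 213, 221, 236] → cuts [7, 56, 100, 217, 225, 240]
  UxaI (TGAACAC, off=6): starts [13, 124, 192] → cuts [19, 130, 198]
  GruIII (GGGGGC, off=2): starts [24, 38, 46, 107, 115, 151, 201, 229] → cuts [26, 40, 48, 109, 117, 153, 203, 231]
  MvoIX (ATGATGC, off=1): starts [30, 68, 85, 135, 143, 157, 166] → cuts [31, 69, 86, 136, 144, 158, 167]

Pooled cuts: [7, 19, 26, 31, 40, 48, 56, 69, 86, 100, 109, 117, 130, 136, 144, 153, 158, 167, 198, 203, 217, 225, 231, 240]

Fragment lengths:
  [0,7): 7 bp
  [7,19): 12 bp
  [19,26): 7 bp
  [26,31): 5 bp
  [31,40): 9 bp
  [40,48): 8 bp
  [48,56): 8 bp
  [56,69): 13 bp
  [69,86): 17 bp
  [86,100): 14 bp
  [100,109): 9 bp
  [109,117): 8 bp
  [117,130): 13 bp
  [130,136): 6 bp
  [136,144): 8 bp
  [144,153): 9 bp
  [153,158): 5 bp
  [158,167): 9 bp
  [167,198): 31 bp
  [198,203): 5 bp
  [203,217): 14 bp
  [217,225): 8 bp
  [225,231): 6 bp
  [231,240): 9 bp
  [240,247): 7 bp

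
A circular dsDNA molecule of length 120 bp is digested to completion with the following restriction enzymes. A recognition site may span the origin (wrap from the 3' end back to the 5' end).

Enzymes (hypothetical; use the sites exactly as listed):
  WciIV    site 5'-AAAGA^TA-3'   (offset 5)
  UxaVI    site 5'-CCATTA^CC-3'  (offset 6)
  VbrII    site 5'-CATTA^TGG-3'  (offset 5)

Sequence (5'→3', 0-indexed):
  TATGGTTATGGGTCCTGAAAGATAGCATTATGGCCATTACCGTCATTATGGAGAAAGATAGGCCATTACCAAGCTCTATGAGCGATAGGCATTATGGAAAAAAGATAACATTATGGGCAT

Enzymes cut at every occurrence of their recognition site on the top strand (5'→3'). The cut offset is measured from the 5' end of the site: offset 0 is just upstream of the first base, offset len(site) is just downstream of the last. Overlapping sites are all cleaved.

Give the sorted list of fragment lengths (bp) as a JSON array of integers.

[8,8,9,9,9,10,10,11,20,26]

Site scan:
  WciIV (AAAGATA, off=5): starts [17, 53, 100] → cuts [22, 58, 105]
  UxaVI (CCATTACC, off=6): starts [33, 62] → cuts [39, 68]
  VbrII (CATTATGG, off=5): starts [25, 43, 89, 108, 117] → cuts [2, 30, 48, 94, 113]

All cut coordinates (distinct, sorted): [2, 22, 30, 39, 48, 58, 68, 94, 105, 113]

Fragment lengths:
  2→22: 20 bp
  22→30: 8 bp
  30→39: 9 bp
  39→48: 9 bp
  48→58: 10 bp
  58→68: 10 bp
  68→94: 26 bp
  94→105: 11 bp
  105→113: 8 bp
  113→2 (wrap): 120-113+2 = 9 bp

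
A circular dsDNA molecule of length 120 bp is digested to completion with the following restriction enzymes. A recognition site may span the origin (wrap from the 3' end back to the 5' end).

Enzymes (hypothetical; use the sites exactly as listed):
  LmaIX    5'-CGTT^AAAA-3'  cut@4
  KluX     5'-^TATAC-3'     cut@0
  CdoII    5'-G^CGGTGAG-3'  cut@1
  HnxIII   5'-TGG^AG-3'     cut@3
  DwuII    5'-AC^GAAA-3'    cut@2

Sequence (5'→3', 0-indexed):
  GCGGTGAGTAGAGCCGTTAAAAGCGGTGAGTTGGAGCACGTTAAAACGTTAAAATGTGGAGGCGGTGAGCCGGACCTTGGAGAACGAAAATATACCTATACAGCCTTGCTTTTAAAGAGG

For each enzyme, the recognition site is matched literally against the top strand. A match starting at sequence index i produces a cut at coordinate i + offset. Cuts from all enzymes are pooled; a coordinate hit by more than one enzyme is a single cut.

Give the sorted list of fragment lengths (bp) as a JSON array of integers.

Scan for sites:
  LmaIX CGTTAAAA/4: at [14, 38, 46] ⇒ [18, 42, 50]
  KluX TATAC/0: at [90, 96] ⇒ [90, 96]
  CdoII GCGGTGAG/1: at [0, 22, 61] ⇒ [1, 23, 62]
  HnxIII TGGAG/3: at [31, 56, 77] ⇒ [34, 59, 80]
  DwuII ACGAAA/2: at [83] ⇒ [85]

All cut coordinates (distinct, sorted): [1, 18, 23, 34, 42, 50, 59, 62, 80, 85, 90, 96]

Fragment lengths:
  1→18: 17 bp
  18→23: 5 bp
  23→34: 11 bp
  34→42: 8 bp
  42→50: 8 bp
  50→59: 9 bp
  59→62: 3 bp
  62→80: 18 bp
  80→85: 5 bp
  85→90: 5 bp
  90→96: 6 bp
  96→1 (wrap): 120-96+1 = 25 bp

[3,5,5,5,6,8,8,9,11,17,18,25]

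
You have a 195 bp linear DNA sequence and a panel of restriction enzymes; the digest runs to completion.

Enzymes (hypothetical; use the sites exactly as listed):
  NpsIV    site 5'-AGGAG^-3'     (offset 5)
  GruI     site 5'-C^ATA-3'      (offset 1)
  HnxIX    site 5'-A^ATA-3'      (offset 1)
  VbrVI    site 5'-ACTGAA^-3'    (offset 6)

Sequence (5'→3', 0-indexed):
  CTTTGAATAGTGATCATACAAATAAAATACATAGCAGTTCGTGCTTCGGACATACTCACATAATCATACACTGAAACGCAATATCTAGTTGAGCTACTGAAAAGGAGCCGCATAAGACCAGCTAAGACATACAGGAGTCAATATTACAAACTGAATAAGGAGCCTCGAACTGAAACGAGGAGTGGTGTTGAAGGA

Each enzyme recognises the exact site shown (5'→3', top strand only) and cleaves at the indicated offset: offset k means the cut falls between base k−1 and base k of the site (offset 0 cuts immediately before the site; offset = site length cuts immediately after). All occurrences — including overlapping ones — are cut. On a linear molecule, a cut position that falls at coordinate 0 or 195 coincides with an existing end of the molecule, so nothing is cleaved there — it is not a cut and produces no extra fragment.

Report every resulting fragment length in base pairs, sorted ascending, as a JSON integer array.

Scan for sites:
  NpsIV AGGAG/5: at [102, 132, 157, 177] ⇒ [107, 137, 162, 182]
  GruI CATA/1: at [14, 29, 50, 58, 64, 110, 127] ⇒ [15, 30, 51, 59, 65, 111, 128]
  HnxIX AATA/1: at [5, 20, 25, 79, 139, 153] ⇒ [6, 21, 26, 80, 140, 154]
  VbrVI ACTGAA/6: at [69, 95, 149, 168] ⇒ [75, 101, 155, 174]

All cut coordinates (distinct, sorted): [6, 15, 21, 26, 30, 51, 59, 65, 75, 80, 101, 107, 111, 128, 137, 140, 154, 155, 162, 174, 182]

Fragment lengths:
  [0,6): 6 bp
  [6,15): 9 bp
  [15,21): 6 bp
  [21,26): 5 bp
  [26,30): 4 bp
  [30,51): 21 bp
  [51,59): 8 bp
  [59,65): 6 bp
  [65,75): 10 bp
  [75,80): 5 bp
  [80,101): 21 bp
  [101,107): 6 bp
  [107,111): 4 bp
  [111,128): 17 bp
  [128,137): 9 bp
  [137,140): 3 bp
  [140,154): 14 bp
  [154,155): 1 bp
  [155,162): 7 bp
  [162,174): 12 bp
  [174,182): 8 bp
  [182,195): 13 bp

[1,3,4,4,5,5,6,6,6,6,7,8,8,9,9,10,12,13,14,17,21,21]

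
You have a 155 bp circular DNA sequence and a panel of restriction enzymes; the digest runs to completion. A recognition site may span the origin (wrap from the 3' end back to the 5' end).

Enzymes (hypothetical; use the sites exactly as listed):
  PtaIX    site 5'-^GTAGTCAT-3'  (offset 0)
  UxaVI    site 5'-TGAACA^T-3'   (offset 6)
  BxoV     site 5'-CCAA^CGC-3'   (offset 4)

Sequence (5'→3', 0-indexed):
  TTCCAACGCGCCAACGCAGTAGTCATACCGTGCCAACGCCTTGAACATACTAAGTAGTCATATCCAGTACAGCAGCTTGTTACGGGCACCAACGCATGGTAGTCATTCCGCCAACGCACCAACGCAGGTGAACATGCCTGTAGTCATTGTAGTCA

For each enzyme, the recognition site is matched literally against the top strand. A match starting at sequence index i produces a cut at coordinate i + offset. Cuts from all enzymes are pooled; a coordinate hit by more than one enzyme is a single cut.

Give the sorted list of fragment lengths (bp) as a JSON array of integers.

Site scan:
  PtaIX GTAGTCAT/0: at [18, 53, 98, 139, 148] ⇒ [18, 53, 98, 139, 148]
  UxaVI TGAACAT/6: at [41, 128] ⇒ [47, 134]
  BxoV CCAACGC/4: at [2, 10, 32, 88, 110, 118] ⇒ [6, 14, 36, 92, 114, 122]

Pooled cuts: [6, 14, 18, 36, 47, 53, 92, 98, 114, 122, 134, 139, 148]

Fragment lengths:
  6→14: 8 bp
  14→18: 4 bp
  18→36: 18 bp
  36→47: 11 bp
  47→53: 6 bp
  53→92: 39 bp
  92→98: 6 bp
  98→114: 16 bp
  114→122: 8 bp
  122→134: 12 bp
  134→139: 5 bp
  139→148: 9 bp
  148→6 (wrap): 155-148+6 = 13 bp

[4,5,6,6,8,8,9,11,12,13,16,18,39]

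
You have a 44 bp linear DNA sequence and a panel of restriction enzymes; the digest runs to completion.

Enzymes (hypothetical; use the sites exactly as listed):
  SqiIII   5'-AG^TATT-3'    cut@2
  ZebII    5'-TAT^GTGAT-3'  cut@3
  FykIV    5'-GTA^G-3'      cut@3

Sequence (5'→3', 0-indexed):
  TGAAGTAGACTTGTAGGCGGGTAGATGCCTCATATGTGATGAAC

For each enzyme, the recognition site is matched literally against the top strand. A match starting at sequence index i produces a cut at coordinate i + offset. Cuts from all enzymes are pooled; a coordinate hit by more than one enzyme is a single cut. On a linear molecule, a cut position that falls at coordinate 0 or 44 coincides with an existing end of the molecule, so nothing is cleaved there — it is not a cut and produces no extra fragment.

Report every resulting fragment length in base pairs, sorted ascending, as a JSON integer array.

Scan for sites:
  SqiIII (AGTATT, off=2): no sites
  ZebII (TATGTGAT, off=3): starts [32] → cuts [35]
  FykIV (GTAG, off=3): starts [4, 12, 20] → cuts [7, 15, 23]

All cut coordinates (distinct, sorted): [7, 15, 23, 35]

Fragment lengths:
  [0,7): 7 bp
  [7,15): 8 bp
  [15,23): 8 bp
  [23,35): 12 bp
  [35,44): 9 bp

[7,8,8,9,12]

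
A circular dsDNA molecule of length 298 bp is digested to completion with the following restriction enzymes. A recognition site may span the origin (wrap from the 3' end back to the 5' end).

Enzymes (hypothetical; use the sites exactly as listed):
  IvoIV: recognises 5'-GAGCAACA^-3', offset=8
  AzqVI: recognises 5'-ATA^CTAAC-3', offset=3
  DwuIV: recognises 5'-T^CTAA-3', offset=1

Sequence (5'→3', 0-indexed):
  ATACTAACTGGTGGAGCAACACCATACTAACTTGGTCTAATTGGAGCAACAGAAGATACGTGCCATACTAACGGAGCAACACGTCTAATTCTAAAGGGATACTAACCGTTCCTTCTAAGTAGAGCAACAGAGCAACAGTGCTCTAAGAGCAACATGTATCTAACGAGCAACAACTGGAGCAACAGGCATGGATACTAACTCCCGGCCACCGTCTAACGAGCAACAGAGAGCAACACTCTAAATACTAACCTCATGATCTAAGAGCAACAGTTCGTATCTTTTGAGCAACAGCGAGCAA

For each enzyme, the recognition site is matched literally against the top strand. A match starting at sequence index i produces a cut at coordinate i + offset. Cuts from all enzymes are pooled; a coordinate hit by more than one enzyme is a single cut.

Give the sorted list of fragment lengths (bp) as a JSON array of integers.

[2,3,5,5,5,6,7,8,10,10,10,11,11,12,12,12,13,13,13,13,14,15,15,16,18,18,21]

Site scan:
  IvoIV (GAGCAACA, off=8): starts [13, 43, 73, 121, 129, 146, 164, 176, 217, 227, 261, 282] → cuts [21, 51, 81, 129, 137, 154, 172, 184, 225, 235, 269, 290]
  AzqVI (ATACTAAC, off=3): starts [0, 23, 64, 98, 191, 241] → cuts [3, 26, 67, 101, 194, 244]
  DwuIV (TCTAA, off=1): starts [35, 83, 89, 113, 141, 158, 211, 236, 256] → cuts [36, 84, 90, 114, 142, 159, 212, 237, 257]

All cut coordinates (distinct, sorted): [3, 21, 26, 36, 51, 67, 81, 84, 90, 101, 114, 129, 137, 142, 154, 159, 172, 184, 194, 212, 225, 235, 237, 244, 257, 269, 290]

Fragments:
  3→21: 18 bp
  21→26: 5 bp
  26→36: 10 bp
  36→51: 15 bp
  51→67: 16 bp
  67→81: 14 bp
  81→84: 3 bp
  84→90: 6 bp
  90→101: 11 bp
  101→114: 13 bp
  114→129: 15 bp
  129→137: 8 bp
  137→142: 5 bp
  142→154: 12 bp
  154→159: 5 bp
  159→172: 13 bp
  172→184: 12 bp
  184→194: 10 bp
  194→212: 18 bp
  212→225: 13 bp
  225→235: 10 bp
  235→237: 2 bp
  237→244: 7 bp
  244→257: 13 bp
  257→269: 12 bp
  269→290: 21 bp
  290→3 (wrap): 298-290+3 = 11 bp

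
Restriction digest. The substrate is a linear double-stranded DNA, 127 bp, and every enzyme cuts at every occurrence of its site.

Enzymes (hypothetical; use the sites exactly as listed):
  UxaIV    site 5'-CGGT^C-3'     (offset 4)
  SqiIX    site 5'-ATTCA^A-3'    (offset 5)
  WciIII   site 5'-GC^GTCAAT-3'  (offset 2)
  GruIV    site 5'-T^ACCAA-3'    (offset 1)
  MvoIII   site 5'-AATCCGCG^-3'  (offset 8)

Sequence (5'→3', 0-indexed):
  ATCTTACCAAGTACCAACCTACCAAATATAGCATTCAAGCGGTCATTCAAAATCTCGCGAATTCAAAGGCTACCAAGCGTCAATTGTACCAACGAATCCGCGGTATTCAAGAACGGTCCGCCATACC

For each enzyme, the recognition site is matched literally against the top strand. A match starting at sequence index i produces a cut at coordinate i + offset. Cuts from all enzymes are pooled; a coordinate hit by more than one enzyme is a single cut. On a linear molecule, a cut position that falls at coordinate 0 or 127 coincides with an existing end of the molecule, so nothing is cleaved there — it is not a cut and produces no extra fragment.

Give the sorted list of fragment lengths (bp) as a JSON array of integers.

[5,6,6,6,7,7,7,8,8,9,10,15,16,17]

Site scan:
  UxaIV (CGGTC, off=4): starts [39, 113] → cuts [43, 117]
  SqiIX (ATTCAA, off=5): starts [32, 44, 60, 104] → cuts [37, 49, 65, 109]
  WciIII (GCGTCAAT, off=2): starts [76] → cuts [78]
  GruIV (TACCAA, off=1): starts [4, 11, 19, 70, 86] → cuts [5, 12, 20, 71, 87]
  MvoIII (AATCCGCG, off=8): starts [94] → cuts [102]

All cut coordinates (distinct, sorted): [5, 12, 20, 37, 43, 49, 65, 71, 78, 87, 102, 109, 117]

Fragment lengths:
  [0,5): 5 bp
  [5,12): 7 bp
  [12,20): 8 bp
  [20,37): 17 bp
  [37,43): 6 bp
  [43,49): 6 bp
  [49,65): 16 bp
  [65,71): 6 bp
  [71,78): 7 bp
  [78,87): 9 bp
  [87,102): 15 bp
  [102,109): 7 bp
  [109,117): 8 bp
  [117,127): 10 bp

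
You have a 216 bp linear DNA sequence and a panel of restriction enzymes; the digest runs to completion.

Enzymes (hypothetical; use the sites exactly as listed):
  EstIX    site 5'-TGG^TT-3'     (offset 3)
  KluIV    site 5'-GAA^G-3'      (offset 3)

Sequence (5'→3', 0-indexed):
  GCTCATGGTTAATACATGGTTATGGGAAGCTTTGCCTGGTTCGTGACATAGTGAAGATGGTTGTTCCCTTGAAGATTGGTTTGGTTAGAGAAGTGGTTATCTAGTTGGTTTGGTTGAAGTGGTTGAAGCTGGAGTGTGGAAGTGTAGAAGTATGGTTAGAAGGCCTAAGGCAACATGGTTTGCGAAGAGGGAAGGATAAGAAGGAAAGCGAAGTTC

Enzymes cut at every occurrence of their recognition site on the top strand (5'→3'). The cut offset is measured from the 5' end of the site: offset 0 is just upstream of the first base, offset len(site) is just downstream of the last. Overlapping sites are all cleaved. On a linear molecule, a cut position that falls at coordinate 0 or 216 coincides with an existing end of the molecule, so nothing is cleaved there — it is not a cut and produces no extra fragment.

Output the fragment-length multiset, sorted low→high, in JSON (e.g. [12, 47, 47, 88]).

Scan for sites:
  EstIX (TGGTT, off=3): starts [5, 16, 36, 57, 76, 81, 93, 105, 110, 119, 152, 175] → cuts [8, 19, 39, 60, 79, 84, 96, 108, 113, 122, 155, 178]
  KluIV (GAAG, off=3): starts [25, 52, 70, 89, 115, 124, 138, 146, 158, 183, 190, 199, 209] → cuts [28, 55, 73, 92, 118, 127, 141, 149, 161, 186, 193, 202, 212]

Pooled cuts: [8, 19, 28, 39, 55, 60, 73, 79, 84, 92, 96, 108, 113, 118, 122, 127, 141, 149, 155, 161, 178, 186, 193, 202, 212]

Fragments:
  [0,8): 8 bp
  [8,19): 11 bp
  [19,28): 9 bp
  [28,39): 11 bp
  [39,55): 16 bp
  [55,60): 5 bp
  [60,73): 13 bp
  [73,79): 6 bp
  [79,84): 5 bp
  [84,92): 8 bp
  [92,96): 4 bp
  [96,108): 12 bp
  [108,113): 5 bp
  [113,118): 5 bp
  [118,122): 4 bp
  [122,127): 5 bp
  [127,141): 14 bp
  [141,149): 8 bp
  [149,155): 6 bp
  [155,161): 6 bp
  [161,178): 17 bp
  [178,186): 8 bp
  [186,193): 7 bp
  [193,202): 9 bp
  [202,212): 10 bp
  [212,216): 4 bp

[4,4,4,5,5,5,5,5,6,6,6,7,8,8,8,8,9,9,10,11,11,12,13,14,16,17]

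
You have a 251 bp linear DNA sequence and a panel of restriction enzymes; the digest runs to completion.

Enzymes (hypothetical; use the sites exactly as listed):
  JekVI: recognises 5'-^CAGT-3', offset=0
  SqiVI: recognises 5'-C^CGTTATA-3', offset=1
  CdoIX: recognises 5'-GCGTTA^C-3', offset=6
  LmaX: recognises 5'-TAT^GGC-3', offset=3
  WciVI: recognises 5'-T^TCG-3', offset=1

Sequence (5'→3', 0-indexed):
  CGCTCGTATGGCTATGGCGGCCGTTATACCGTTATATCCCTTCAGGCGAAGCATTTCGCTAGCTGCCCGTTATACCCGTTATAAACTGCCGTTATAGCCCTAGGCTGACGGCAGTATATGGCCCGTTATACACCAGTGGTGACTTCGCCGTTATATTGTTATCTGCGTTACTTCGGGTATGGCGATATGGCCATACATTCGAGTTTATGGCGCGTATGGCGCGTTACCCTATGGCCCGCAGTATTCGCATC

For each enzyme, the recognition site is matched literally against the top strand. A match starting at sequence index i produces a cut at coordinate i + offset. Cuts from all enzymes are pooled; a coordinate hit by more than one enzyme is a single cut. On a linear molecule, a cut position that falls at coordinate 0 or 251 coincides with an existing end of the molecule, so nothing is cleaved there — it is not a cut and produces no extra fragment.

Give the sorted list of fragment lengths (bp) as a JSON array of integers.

Per-enzyme occurrences:
  JekVI CAGT/0: at [111, 133, 238] ⇒ [111, 133, 238]
  SqiVI CCGTTATA/1: at [20, 28, 66, 75, 88, 122, 147] ⇒ [21, 29, 67, 76, 89, 123, 148]
  CdoIX GCGTTAC/6: at [164, 220] ⇒ [170, 226]
  LmaX TATGGC/3: at [6, 12, 116, 177, 185, 205, 214, 229] ⇒ [9, 15, 119, 180, 188, 208, 217, 232]
  WciVI TTCG/1: at [54, 143, 171, 197, 243] ⇒ [55, 144, 172, 198, 244]

Pooled cuts: [9, 15, 21, 29, 55, 67, 76, 89, 111, 119, 123, 133, 144, 148, 170, 172, 180, 188, 198, 208, 217, 226, 232, 238, 244]

Fragments:
  [0,9): 9 bp
  [9,15): 6 bp
  [15,21): 6 bp
  [21,29): 8 bp
  [29,55): 26 bp
  [55,67): 12 bp
  [67,76): 9 bp
  [76,89): 13 bp
  [89,111): 22 bp
  [111,119): 8 bp
  [119,123): 4 bp
  [123,133): 10 bp
  [133,144): 11 bp
  [144,148): 4 bp
  [148,170): 22 bp
  [170,172): 2 bp
  [172,180): 8 bp
  [180,188): 8 bp
  [188,198): 10 bp
  [198,208): 10 bp
  [208,217): 9 bp
  [217,226): 9 bp
  [226,232): 6 bp
  [232,238): 6 bp
  [238,244): 6 bp
  [244,251): 7 bp

[2,4,4,6,6,6,6,6,7,8,8,8,8,9,9,9,9,10,10,10,11,12,13,22,22,26]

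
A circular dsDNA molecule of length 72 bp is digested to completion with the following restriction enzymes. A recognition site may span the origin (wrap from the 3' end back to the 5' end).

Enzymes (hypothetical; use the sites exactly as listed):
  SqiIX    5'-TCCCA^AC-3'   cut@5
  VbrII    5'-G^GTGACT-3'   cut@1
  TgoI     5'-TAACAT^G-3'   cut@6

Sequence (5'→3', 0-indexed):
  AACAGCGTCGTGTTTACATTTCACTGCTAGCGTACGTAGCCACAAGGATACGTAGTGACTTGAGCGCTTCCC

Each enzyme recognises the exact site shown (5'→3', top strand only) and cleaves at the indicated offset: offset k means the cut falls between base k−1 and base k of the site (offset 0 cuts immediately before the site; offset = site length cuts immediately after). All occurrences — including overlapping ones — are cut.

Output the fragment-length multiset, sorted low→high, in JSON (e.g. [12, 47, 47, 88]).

Scan for sites:
  SqiIX TCCCAAC/5: at [68] ⇒ [1]
  VbrII (GGTGACT, off=1): no sites
  TgoI (TAACATG, off=6): no sites

Pooled cuts: [1]

Fragments:
  1→1 (wrap): 72-1+1 = 72 bp

[72]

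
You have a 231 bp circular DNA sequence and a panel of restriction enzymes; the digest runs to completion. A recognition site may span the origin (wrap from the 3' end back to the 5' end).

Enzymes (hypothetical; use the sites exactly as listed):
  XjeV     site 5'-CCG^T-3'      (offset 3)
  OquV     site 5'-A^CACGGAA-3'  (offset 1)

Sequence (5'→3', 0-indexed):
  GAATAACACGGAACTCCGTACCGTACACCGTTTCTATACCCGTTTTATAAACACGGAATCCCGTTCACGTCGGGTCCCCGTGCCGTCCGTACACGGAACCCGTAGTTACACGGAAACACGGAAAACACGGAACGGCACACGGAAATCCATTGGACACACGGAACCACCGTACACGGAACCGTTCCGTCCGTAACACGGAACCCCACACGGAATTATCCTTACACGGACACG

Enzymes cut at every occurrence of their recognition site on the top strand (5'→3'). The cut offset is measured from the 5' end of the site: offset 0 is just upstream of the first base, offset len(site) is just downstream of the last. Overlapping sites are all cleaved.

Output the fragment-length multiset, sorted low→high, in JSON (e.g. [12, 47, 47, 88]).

[2,2,3,4,4,5,5,5,6,7,8,9,9,10,10,11,12,12,12,12,12,13,17,19,22]

Per-enzyme occurrences:
  XjeV (CCGT, off=3): starts [15, 20, 27, 39, 60, 77, 82, 86, 99, 166, 178, 183, 187] → cuts [18, 23, 30, 42, 63, 80, 85, 89, 102, 169, 181, 186, 190]
  OquV (ACACGGAA, off=1): starts [5, 50, 90, 107, 115, 124, 136, 155, 170, 192, 204, 226] → cuts [6, 51, 91, 108, 116, 125, 137, 156, 171, 193, 205, 227]

Pooled cuts: [6, 18, 23, 30, 42, 51, 63, 80, 85, 89, 91, 102, 108, 116, 125, 137, 156, 169, 171, 181, 186, 190, 193, 205, 227]

Fragments:
  6→18: 12 bp
  18→23: 5 bp
  23→30: 7 bp
  30→42: 12 bp
  42→51: 9 bp
  51→63: 12 bp
  63→80: 17 bp
  80→85: 5 bp
  85→89: 4 bp
  89→91: 2 bp
  91→102: 11 bp
  102→108: 6 bp
  108→116: 8 bp
  116→125: 9 bp
  125→137: 12 bp
  137→156: 19 bp
  156→169: 13 bp
  169→171: 2 bp
  171→181: 10 bp
  181→186: 5 bp
  186→190: 4 bp
  190→193: 3 bp
  193→205: 12 bp
  205→227: 22 bp
  227→6 (wrap): 231-227+6 = 10 bp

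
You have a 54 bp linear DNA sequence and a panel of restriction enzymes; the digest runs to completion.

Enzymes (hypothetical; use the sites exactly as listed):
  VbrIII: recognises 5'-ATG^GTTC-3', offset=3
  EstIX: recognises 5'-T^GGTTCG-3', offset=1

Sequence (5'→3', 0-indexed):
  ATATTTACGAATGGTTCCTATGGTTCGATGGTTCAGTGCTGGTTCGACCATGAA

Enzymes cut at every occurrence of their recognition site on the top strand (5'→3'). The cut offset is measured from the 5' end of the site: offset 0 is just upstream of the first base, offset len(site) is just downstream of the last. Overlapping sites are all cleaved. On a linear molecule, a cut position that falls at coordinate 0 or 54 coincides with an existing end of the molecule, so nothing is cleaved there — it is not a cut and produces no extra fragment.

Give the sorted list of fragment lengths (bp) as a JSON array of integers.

Scan for sites:
  VbrIII (ATGGTTC, off=3): starts [10, 19, 27] → cuts [13, 22, 30]
  EstIX (TGGTTCG, off=1): starts [20, 39] → cuts [21, 40]

All cut coordinates (distinct, sorted): [13, 21, 22, 30, 40]

Fragment lengths:
  [0,13): 13 bp
  [13,21): 8 bp
  [21,22): 1 bp
  [22,30): 8 bp
  [30,40): 10 bp
  [40,54): 14 bp

[1,8,8,10,13,14]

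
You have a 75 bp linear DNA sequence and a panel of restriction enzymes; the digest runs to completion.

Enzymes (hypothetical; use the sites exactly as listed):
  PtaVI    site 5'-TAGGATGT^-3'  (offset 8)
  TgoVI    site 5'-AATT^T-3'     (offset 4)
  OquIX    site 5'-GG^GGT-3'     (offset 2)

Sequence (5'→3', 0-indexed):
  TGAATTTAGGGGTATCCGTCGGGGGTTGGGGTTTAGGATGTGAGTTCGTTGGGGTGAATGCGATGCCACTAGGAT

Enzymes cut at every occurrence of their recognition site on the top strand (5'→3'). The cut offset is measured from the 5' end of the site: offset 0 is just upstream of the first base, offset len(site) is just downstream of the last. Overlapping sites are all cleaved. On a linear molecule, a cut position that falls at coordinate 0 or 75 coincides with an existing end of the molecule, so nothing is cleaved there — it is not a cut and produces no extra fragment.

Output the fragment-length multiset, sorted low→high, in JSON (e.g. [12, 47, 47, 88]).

Site scan:
  PtaVI TAGGATGT/8: at [33] ⇒ [41]
  TgoVI AATTT/4: at [2] ⇒ [6]
  OquIX GGGGT/2: at [8, 21, 27, 50] ⇒ [10, 23, 29, 52]

All cut coordinates (distinct, sorted): [6, 10, 23, 29, 41, 52]

Fragments:
  [0,6): 6 bp
  [6,10): 4 bp
  [10,23): 13 bp
  [23,29): 6 bp
  [29,41): 12 bp
  [41,52): 11 bp
  [52,75): 23 bp

[4,6,6,11,12,13,23]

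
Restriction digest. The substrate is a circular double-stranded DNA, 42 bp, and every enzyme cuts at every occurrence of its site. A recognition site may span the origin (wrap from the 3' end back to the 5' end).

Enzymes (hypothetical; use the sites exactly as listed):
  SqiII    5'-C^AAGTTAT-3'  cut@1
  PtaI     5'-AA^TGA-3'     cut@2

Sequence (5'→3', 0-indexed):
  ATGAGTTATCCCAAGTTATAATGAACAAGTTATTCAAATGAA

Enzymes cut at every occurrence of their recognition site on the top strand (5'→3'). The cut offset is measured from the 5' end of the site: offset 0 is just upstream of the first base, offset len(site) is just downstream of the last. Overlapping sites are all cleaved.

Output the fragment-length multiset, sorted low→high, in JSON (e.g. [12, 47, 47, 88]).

Scan for sites:
  SqiII CAAGTTAT/1: at [11, 25] ⇒ [12, 26]
  PtaI AATGA/2: at [19, 36, 41] ⇒ [1, 21, 38]

Pooled cuts: [1, 12, 21, 26, 38]

Fragments:
  1→12: 11 bp
  12→21: 9 bp
  21→26: 5 bp
  26→38: 12 bp
  38→1 (wrap): 42-38+1 = 5 bp

[5,5,9,11,12]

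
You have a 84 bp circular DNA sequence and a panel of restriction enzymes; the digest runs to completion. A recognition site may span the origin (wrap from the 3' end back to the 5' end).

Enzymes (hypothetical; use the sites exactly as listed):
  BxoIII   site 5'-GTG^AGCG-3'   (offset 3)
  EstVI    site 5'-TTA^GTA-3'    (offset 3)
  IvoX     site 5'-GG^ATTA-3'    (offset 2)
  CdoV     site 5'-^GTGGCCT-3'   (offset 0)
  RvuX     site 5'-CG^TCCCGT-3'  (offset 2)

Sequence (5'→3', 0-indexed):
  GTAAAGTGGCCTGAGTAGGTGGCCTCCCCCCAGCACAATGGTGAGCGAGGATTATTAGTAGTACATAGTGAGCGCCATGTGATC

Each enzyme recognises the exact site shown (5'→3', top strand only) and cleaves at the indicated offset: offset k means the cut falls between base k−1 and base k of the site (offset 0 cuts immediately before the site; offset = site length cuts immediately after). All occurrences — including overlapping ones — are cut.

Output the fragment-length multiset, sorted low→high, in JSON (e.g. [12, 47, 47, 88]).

Site scan:
  BxoIII (GTGAGCG, off=3): starts [40, 67] → cuts [43, 70]
  EstVI (TTAGTA, off=3): starts [54] → cuts [57]
  IvoX (GGATTA, off=2): starts [48] → cuts [50]
  CdoV (GTGGCCT, off=0): starts [5, 18] → cuts [5, 18]
  RvuX (CGTCCCGT, off=2): no sites

All cut coordinates (distinct, sorted): [5, 18, 43, 50, 57, 70]

Fragments:
  5→18: 13 bp
  18→43: 25 bp
  43→50: 7 bp
  50→57: 7 bp
  57→70: 13 bp
  70→5 (wrap): 84-70+5 = 19 bp

[7,7,13,13,19,25]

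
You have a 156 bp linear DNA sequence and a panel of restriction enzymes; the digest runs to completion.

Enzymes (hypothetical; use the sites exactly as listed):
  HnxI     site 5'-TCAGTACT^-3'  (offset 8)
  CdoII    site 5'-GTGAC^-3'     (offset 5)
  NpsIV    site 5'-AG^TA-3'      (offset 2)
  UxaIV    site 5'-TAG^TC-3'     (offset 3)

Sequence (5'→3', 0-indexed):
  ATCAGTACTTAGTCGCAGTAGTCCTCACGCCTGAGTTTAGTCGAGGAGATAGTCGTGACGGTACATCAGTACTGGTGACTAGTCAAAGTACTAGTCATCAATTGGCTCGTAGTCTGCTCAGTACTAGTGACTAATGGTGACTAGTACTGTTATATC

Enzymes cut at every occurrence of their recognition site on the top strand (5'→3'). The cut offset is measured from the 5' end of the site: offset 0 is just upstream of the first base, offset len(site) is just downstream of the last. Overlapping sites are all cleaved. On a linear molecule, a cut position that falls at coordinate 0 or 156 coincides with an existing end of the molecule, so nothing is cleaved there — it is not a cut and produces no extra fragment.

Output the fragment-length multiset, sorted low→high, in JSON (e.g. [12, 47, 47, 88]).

Scan for sites:
  HnxI (TCAGTACT, off=8): starts [1, 65, 117] → cuts [9, 73, 125]
  CdoII (GTGAC, off=5): starts [54, 74, 126, 136] → cuts [59, 79, 131, 141]
  NpsIV (AGTA, off=2): starts [3, 16, 67, 86, 119, 142] → cuts [5, 18, 69, 88, 121, 144]
  UxaIV (TAGTC, off=3): starts [9, 18, 37, 49, 79, 91, 109] → cuts [12, 21, 40, 52, 82, 94, 112]

All cut coordinates (distinct, sorted): [5, 9, 12, 18, 21, 40, 52, 59, 69, 73, 79, 82, 88, 94, 112, 121, 125, 131, 141, 144]

Fragment lengths:
  [0,5): 5 bp
  [5,9): 4 bp
  [9,12): 3 bp
  [12,18): 6 bp
  [18,21): 3 bp
  [21,40): 19 bp
  [40,52): 12 bp
  [52,59): 7 bp
  [59,69): 10 bp
  [69,73): 4 bp
  [73,79): 6 bp
  [79,82): 3 bp
  [82,88): 6 bp
  [88,94): 6 bp
  [94,112): 18 bp
  [112,121): 9 bp
  [121,125): 4 bp
  [125,131): 6 bp
  [131,141): 10 bp
  [141,144): 3 bp
  [144,156): 12 bp

[3,3,3,3,4,4,4,5,6,6,6,6,6,7,9,10,10,12,12,18,19]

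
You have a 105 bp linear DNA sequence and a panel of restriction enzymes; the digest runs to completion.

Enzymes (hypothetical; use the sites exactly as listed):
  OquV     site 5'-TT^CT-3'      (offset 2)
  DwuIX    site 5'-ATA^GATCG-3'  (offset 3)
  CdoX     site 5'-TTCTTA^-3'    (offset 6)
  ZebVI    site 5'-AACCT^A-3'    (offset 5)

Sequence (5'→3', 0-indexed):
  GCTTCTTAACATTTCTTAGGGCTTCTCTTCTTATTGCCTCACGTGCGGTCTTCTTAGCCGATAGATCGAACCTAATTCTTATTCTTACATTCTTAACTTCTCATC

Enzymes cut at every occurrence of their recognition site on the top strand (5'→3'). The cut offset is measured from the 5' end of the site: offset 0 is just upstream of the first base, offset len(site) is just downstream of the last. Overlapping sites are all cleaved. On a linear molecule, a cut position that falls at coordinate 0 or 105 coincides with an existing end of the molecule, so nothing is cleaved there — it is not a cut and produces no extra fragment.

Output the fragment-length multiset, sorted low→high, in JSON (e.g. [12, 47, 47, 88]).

Per-enzyme occurrences:
  OquV (TTCT, off=2): starts [2, 12, 22, 27, 50, 75, 81, 89, 97] → cuts [4, 14, 24, 29, 52, 77, 83, 91, 99]
  DwuIX (ATAGATCG, off=3): starts [60] → cuts [63]
  CdoX (TTCTTA, off=6): starts [2, 12, 27, 50, 75, 81, 89] → cuts [8, 18, 33, 56, 81, 87, 95]
  ZebVI (AACCTA, off=5): starts [68] → cuts [73]

Pooled cuts: [4, 8, 14, 18, 24, 29, 33, 52, 56, 63, 73, 77, 81, 83, 87, 91, 95, 99]

Fragments:
  [0,4): 4 bp
  [4,8): 4 bp
  [8,14): 6 bp
  [14,18): 4 bp
  [18,24): 6 bp
  [24,29): 5 bp
  [29,33): 4 bp
  [33,52): 19 bp
  [52,56): 4 bp
  [56,63): 7 bp
  [63,73): 10 bp
  [73,77): 4 bp
  [77,81): 4 bp
  [81,83): 2 bp
  [83,87): 4 bp
  [87,91): 4 bp
  [91,95): 4 bp
  [95,99): 4 bp
  [99,105): 6 bp

[2,4,4,4,4,4,4,4,4,4,4,4,5,6,6,6,7,10,19]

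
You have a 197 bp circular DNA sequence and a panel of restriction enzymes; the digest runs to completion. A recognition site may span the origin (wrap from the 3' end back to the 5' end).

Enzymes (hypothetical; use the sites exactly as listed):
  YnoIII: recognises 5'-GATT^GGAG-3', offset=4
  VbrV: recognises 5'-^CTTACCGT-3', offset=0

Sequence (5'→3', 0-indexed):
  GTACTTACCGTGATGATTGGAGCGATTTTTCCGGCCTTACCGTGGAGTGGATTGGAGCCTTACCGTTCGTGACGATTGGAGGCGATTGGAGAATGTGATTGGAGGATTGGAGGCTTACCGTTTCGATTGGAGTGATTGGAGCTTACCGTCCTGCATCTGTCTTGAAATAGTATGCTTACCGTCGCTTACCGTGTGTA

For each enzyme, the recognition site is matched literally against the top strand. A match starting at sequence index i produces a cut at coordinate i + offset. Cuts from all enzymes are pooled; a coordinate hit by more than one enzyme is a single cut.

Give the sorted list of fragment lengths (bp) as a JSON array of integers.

[4,5,5,8,9,10,10,13,15,15,16,17,18,19,33]

Site scan:
  YnoIII (GATTGGAG, off=4): starts [14, 49, 73, 83, 96, 104, 124, 133] → cuts [18, 53, 77, 87, 100, 108, 128, 137]
  VbrV (CTTACCGT, off=0): starts [3, 35, 58, 113, 141, 174, 184] → cuts [3, 35, 58, 113, 141, 174, 184]

Pooled cuts: [3, 18, 35, 53, 58, 77, 87, 100, 108, 113, 128, 137, 141, 174, 184]

Fragments:
  3→18: 15 bp
  18→35: 17 bp
  35→53: 18 bp
  53→58: 5 bp
  58→77: 19 bp
  77→87: 10 bp
  87→100: 13 bp
  100→108: 8 bp
  108→113: 5 bp
  113→128: 15 bp
  128→137: 9 bp
  137→141: 4 bp
  141→174: 33 bp
  174→184: 10 bp
  184→3 (wrap): 197-184+3 = 16 bp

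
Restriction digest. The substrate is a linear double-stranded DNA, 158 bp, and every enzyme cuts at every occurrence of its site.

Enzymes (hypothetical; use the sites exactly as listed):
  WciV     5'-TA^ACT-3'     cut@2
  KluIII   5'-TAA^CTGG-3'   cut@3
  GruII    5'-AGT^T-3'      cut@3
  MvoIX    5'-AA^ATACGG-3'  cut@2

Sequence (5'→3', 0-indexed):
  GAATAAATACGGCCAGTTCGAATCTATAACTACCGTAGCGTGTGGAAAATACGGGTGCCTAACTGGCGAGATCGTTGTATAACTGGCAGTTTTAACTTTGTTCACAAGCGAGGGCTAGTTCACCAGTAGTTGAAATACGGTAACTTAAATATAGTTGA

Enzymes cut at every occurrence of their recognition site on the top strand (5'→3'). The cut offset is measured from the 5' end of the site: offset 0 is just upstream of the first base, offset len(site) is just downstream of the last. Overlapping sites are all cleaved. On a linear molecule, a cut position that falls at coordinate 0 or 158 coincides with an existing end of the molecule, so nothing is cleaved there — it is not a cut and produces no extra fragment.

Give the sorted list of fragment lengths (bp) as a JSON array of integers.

Per-enzyme occurrences:
  WciV (TAACT, off=2): starts [26, 59, 79, 92, 140] → cuts [28, 61, 81, 94, 142]
  KluIII (TAACTGG, off=3): starts [59, 79] → cuts [62, 82]
  GruII (AGTT, off=3): starts [14, 87, 116, 127, 152] → cuts [17, 90, 119, 130, 155]
  MvoIX (AAATACGG, off=2): starts [4, 46, 132] → cuts [6, 48, 134]

All cut coordinates (distinct, sorted): [6, 17, 28, 48, 61, 62, 81, 82, 90, 94, 119, 130, 134, 142, 155]

Fragment lengths:
  [0,6): 6 bp
  [6,17): 11 bp
  [17,28): 11 bp
  [28,48): 20 bp
  [48,61): 13 bp
  [61,62): 1 bp
  [62,81): 19 bp
  [81,82): 1 bp
  [82,90): 8 bp
  [90,94): 4 bp
  [94,119): 25 bp
  [119,130): 11 bp
  [130,134): 4 bp
  [134,142): 8 bp
  [142,155): 13 bp
  [155,158): 3 bp

[1,1,3,4,4,6,8,8,11,11,11,13,13,19,20,25]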